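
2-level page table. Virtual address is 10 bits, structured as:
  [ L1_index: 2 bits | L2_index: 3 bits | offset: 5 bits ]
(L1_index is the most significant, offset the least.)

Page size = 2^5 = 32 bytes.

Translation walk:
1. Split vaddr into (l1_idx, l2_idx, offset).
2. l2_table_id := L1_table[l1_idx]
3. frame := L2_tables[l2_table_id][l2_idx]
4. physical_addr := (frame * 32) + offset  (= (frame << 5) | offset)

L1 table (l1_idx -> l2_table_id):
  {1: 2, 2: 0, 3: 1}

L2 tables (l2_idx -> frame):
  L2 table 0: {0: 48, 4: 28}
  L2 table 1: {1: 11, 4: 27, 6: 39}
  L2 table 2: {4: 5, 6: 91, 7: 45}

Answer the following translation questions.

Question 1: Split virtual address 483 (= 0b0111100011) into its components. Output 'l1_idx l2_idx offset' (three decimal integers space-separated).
Answer: 1 7 3

Derivation:
vaddr = 483 = 0b0111100011
  top 2 bits -> l1_idx = 1
  next 3 bits -> l2_idx = 7
  bottom 5 bits -> offset = 3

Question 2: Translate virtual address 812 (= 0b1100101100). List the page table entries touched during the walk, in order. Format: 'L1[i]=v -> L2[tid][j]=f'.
Answer: L1[3]=1 -> L2[1][1]=11

Derivation:
vaddr = 812 = 0b1100101100
Split: l1_idx=3, l2_idx=1, offset=12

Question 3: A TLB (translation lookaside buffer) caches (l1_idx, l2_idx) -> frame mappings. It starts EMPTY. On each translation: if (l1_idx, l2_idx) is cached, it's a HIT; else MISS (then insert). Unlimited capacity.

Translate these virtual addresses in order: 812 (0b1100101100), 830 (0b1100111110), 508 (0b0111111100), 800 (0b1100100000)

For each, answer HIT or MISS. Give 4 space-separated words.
vaddr=812: (3,1) not in TLB -> MISS, insert
vaddr=830: (3,1) in TLB -> HIT
vaddr=508: (1,7) not in TLB -> MISS, insert
vaddr=800: (3,1) in TLB -> HIT

Answer: MISS HIT MISS HIT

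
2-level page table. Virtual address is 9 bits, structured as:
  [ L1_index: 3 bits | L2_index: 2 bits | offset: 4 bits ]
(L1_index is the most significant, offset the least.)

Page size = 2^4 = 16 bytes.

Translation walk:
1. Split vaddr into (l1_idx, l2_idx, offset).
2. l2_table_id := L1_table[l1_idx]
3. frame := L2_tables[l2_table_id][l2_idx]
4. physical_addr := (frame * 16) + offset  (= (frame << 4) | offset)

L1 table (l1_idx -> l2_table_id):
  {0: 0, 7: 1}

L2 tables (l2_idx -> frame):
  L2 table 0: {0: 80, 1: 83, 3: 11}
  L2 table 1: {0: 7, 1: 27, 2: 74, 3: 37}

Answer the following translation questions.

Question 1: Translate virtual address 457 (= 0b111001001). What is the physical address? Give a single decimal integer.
Answer: 121

Derivation:
vaddr = 457 = 0b111001001
Split: l1_idx=7, l2_idx=0, offset=9
L1[7] = 1
L2[1][0] = 7
paddr = 7 * 16 + 9 = 121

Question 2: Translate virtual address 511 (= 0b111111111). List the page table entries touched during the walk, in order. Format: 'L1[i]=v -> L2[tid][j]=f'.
Answer: L1[7]=1 -> L2[1][3]=37

Derivation:
vaddr = 511 = 0b111111111
Split: l1_idx=7, l2_idx=3, offset=15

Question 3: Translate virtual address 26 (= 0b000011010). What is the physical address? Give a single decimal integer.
Answer: 1338

Derivation:
vaddr = 26 = 0b000011010
Split: l1_idx=0, l2_idx=1, offset=10
L1[0] = 0
L2[0][1] = 83
paddr = 83 * 16 + 10 = 1338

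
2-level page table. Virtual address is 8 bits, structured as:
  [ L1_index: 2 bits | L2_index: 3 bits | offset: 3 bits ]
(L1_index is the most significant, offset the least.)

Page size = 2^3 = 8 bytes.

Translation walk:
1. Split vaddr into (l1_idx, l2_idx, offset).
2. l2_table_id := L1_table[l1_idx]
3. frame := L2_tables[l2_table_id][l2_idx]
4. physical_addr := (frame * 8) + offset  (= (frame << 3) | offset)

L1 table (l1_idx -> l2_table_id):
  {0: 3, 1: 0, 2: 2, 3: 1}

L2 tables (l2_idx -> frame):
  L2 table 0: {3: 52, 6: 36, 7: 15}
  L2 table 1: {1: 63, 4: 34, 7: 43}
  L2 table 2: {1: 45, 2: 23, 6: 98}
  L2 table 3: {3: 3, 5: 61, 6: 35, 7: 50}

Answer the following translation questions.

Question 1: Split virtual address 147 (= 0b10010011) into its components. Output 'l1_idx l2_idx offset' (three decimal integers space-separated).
vaddr = 147 = 0b10010011
  top 2 bits -> l1_idx = 2
  next 3 bits -> l2_idx = 2
  bottom 3 bits -> offset = 3

Answer: 2 2 3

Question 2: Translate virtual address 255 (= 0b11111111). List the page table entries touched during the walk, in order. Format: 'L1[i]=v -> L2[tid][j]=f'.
vaddr = 255 = 0b11111111
Split: l1_idx=3, l2_idx=7, offset=7

Answer: L1[3]=1 -> L2[1][7]=43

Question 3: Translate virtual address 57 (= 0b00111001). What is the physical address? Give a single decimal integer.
Answer: 401

Derivation:
vaddr = 57 = 0b00111001
Split: l1_idx=0, l2_idx=7, offset=1
L1[0] = 3
L2[3][7] = 50
paddr = 50 * 8 + 1 = 401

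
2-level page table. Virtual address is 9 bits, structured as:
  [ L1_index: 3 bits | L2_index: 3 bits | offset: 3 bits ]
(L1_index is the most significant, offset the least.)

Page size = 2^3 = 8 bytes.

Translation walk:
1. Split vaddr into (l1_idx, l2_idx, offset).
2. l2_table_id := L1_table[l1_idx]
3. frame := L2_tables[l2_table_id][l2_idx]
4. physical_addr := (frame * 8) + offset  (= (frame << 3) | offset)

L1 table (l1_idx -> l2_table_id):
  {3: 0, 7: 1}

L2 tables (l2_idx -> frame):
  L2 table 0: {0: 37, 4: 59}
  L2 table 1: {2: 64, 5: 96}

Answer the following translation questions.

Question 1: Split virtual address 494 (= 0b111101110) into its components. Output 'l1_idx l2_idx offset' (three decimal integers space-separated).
vaddr = 494 = 0b111101110
  top 3 bits -> l1_idx = 7
  next 3 bits -> l2_idx = 5
  bottom 3 bits -> offset = 6

Answer: 7 5 6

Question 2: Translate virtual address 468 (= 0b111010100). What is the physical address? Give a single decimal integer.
Answer: 516

Derivation:
vaddr = 468 = 0b111010100
Split: l1_idx=7, l2_idx=2, offset=4
L1[7] = 1
L2[1][2] = 64
paddr = 64 * 8 + 4 = 516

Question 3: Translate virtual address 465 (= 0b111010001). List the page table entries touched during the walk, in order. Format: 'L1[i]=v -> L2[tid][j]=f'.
vaddr = 465 = 0b111010001
Split: l1_idx=7, l2_idx=2, offset=1

Answer: L1[7]=1 -> L2[1][2]=64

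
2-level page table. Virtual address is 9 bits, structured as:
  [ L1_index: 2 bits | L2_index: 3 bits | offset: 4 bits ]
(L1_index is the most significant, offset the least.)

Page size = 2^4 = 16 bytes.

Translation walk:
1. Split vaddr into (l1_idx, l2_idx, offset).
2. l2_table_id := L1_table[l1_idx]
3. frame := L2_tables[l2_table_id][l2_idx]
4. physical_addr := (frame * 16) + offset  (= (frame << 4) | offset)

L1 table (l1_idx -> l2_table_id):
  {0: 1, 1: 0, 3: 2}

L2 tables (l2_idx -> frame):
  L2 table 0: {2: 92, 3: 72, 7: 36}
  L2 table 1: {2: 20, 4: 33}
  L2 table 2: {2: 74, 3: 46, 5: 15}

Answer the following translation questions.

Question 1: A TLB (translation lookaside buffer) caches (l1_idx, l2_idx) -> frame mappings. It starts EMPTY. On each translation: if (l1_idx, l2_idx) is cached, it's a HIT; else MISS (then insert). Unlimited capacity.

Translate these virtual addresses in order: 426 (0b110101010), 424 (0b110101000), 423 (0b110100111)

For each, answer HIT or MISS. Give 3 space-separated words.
vaddr=426: (3,2) not in TLB -> MISS, insert
vaddr=424: (3,2) in TLB -> HIT
vaddr=423: (3,2) in TLB -> HIT

Answer: MISS HIT HIT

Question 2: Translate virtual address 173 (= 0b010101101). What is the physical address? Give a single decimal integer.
vaddr = 173 = 0b010101101
Split: l1_idx=1, l2_idx=2, offset=13
L1[1] = 0
L2[0][2] = 92
paddr = 92 * 16 + 13 = 1485

Answer: 1485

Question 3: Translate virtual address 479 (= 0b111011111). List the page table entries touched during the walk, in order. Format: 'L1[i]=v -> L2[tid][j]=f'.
Answer: L1[3]=2 -> L2[2][5]=15

Derivation:
vaddr = 479 = 0b111011111
Split: l1_idx=3, l2_idx=5, offset=15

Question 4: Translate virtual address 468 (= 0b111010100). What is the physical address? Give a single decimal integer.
vaddr = 468 = 0b111010100
Split: l1_idx=3, l2_idx=5, offset=4
L1[3] = 2
L2[2][5] = 15
paddr = 15 * 16 + 4 = 244

Answer: 244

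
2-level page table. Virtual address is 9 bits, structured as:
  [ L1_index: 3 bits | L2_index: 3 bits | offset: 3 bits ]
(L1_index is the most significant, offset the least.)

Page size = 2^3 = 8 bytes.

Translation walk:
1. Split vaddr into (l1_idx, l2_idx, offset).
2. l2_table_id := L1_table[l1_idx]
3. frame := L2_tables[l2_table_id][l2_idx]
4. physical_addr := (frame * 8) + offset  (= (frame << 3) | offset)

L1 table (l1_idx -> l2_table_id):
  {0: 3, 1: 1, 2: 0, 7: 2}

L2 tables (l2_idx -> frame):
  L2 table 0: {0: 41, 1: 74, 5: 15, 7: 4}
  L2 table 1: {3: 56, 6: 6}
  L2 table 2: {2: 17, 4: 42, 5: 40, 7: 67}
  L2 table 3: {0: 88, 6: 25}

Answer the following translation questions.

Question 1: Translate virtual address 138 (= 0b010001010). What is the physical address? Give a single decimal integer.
Answer: 594

Derivation:
vaddr = 138 = 0b010001010
Split: l1_idx=2, l2_idx=1, offset=2
L1[2] = 0
L2[0][1] = 74
paddr = 74 * 8 + 2 = 594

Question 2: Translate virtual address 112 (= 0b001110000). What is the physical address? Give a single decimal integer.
Answer: 48

Derivation:
vaddr = 112 = 0b001110000
Split: l1_idx=1, l2_idx=6, offset=0
L1[1] = 1
L2[1][6] = 6
paddr = 6 * 8 + 0 = 48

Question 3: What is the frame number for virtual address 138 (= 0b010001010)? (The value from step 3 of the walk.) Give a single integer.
Answer: 74

Derivation:
vaddr = 138: l1_idx=2, l2_idx=1
L1[2] = 0; L2[0][1] = 74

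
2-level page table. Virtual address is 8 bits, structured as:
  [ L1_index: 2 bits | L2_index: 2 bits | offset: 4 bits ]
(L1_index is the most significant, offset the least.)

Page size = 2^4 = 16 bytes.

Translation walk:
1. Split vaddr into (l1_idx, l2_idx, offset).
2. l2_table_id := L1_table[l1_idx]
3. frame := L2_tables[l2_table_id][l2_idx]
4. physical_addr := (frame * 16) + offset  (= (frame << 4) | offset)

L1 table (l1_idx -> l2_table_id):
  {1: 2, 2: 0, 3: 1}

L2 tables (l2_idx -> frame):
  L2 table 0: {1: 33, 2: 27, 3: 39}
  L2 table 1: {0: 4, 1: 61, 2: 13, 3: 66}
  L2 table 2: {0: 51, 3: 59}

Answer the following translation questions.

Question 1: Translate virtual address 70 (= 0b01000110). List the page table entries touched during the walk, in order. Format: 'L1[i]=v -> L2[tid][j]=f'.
vaddr = 70 = 0b01000110
Split: l1_idx=1, l2_idx=0, offset=6

Answer: L1[1]=2 -> L2[2][0]=51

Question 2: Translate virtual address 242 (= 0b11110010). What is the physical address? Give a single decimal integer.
Answer: 1058

Derivation:
vaddr = 242 = 0b11110010
Split: l1_idx=3, l2_idx=3, offset=2
L1[3] = 1
L2[1][3] = 66
paddr = 66 * 16 + 2 = 1058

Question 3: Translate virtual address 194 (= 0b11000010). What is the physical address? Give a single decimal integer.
vaddr = 194 = 0b11000010
Split: l1_idx=3, l2_idx=0, offset=2
L1[3] = 1
L2[1][0] = 4
paddr = 4 * 16 + 2 = 66

Answer: 66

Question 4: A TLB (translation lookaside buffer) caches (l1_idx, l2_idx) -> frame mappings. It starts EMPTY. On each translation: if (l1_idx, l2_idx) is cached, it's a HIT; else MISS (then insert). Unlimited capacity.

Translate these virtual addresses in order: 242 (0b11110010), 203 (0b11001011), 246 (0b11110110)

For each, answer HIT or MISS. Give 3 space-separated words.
Answer: MISS MISS HIT

Derivation:
vaddr=242: (3,3) not in TLB -> MISS, insert
vaddr=203: (3,0) not in TLB -> MISS, insert
vaddr=246: (3,3) in TLB -> HIT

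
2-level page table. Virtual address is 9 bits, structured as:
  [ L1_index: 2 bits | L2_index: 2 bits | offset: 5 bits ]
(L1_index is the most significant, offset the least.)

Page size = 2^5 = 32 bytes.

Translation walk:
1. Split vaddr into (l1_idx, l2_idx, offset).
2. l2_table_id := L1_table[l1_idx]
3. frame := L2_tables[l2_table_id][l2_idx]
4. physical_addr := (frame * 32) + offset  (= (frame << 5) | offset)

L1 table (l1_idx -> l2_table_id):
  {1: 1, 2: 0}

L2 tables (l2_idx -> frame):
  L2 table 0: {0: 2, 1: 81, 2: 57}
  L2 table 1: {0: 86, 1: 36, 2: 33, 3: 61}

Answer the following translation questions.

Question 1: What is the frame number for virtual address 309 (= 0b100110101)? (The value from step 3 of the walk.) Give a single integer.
Answer: 81

Derivation:
vaddr = 309: l1_idx=2, l2_idx=1
L1[2] = 0; L2[0][1] = 81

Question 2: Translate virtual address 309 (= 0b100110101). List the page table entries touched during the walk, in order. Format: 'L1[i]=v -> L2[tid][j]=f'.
vaddr = 309 = 0b100110101
Split: l1_idx=2, l2_idx=1, offset=21

Answer: L1[2]=0 -> L2[0][1]=81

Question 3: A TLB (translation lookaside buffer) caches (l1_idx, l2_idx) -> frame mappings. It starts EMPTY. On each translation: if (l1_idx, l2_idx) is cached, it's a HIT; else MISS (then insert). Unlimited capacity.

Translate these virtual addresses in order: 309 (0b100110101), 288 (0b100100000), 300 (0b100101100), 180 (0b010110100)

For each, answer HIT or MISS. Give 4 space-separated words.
Answer: MISS HIT HIT MISS

Derivation:
vaddr=309: (2,1) not in TLB -> MISS, insert
vaddr=288: (2,1) in TLB -> HIT
vaddr=300: (2,1) in TLB -> HIT
vaddr=180: (1,1) not in TLB -> MISS, insert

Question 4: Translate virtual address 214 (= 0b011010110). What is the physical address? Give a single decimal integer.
vaddr = 214 = 0b011010110
Split: l1_idx=1, l2_idx=2, offset=22
L1[1] = 1
L2[1][2] = 33
paddr = 33 * 32 + 22 = 1078

Answer: 1078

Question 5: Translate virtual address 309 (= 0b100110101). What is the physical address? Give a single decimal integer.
vaddr = 309 = 0b100110101
Split: l1_idx=2, l2_idx=1, offset=21
L1[2] = 0
L2[0][1] = 81
paddr = 81 * 32 + 21 = 2613

Answer: 2613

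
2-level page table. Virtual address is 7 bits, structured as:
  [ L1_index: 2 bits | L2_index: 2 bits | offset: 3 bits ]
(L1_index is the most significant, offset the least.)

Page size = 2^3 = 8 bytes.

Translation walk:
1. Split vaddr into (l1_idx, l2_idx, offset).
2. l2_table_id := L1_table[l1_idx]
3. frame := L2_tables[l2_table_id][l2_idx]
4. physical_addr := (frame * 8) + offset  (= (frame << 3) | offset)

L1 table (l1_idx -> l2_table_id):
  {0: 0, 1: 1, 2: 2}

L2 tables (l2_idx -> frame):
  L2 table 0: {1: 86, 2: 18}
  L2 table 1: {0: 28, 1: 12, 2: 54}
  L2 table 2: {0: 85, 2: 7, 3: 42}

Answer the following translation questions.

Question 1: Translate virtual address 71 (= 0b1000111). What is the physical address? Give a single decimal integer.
Answer: 687

Derivation:
vaddr = 71 = 0b1000111
Split: l1_idx=2, l2_idx=0, offset=7
L1[2] = 2
L2[2][0] = 85
paddr = 85 * 8 + 7 = 687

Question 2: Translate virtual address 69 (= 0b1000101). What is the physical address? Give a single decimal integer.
Answer: 685

Derivation:
vaddr = 69 = 0b1000101
Split: l1_idx=2, l2_idx=0, offset=5
L1[2] = 2
L2[2][0] = 85
paddr = 85 * 8 + 5 = 685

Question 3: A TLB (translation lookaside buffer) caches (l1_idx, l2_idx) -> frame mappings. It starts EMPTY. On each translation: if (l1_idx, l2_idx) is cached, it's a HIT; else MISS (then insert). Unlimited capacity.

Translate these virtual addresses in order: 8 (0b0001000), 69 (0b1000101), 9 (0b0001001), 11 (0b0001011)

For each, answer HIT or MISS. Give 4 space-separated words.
vaddr=8: (0,1) not in TLB -> MISS, insert
vaddr=69: (2,0) not in TLB -> MISS, insert
vaddr=9: (0,1) in TLB -> HIT
vaddr=11: (0,1) in TLB -> HIT

Answer: MISS MISS HIT HIT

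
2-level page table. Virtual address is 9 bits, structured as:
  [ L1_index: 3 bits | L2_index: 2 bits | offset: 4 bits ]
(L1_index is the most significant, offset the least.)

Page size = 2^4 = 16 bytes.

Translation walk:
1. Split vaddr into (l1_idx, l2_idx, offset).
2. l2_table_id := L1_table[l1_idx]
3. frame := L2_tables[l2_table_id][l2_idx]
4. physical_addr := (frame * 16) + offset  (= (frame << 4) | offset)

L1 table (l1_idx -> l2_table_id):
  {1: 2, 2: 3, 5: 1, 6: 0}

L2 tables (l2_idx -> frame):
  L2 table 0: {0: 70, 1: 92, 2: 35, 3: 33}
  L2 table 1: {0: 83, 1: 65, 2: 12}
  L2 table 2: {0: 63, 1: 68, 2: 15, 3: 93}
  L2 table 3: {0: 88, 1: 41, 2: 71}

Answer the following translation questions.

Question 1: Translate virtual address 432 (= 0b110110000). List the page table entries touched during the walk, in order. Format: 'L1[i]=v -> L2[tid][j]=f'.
vaddr = 432 = 0b110110000
Split: l1_idx=6, l2_idx=3, offset=0

Answer: L1[6]=0 -> L2[0][3]=33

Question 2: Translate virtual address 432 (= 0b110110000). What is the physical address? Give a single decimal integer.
vaddr = 432 = 0b110110000
Split: l1_idx=6, l2_idx=3, offset=0
L1[6] = 0
L2[0][3] = 33
paddr = 33 * 16 + 0 = 528

Answer: 528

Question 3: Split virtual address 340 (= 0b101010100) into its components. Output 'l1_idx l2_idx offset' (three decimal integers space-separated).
Answer: 5 1 4

Derivation:
vaddr = 340 = 0b101010100
  top 3 bits -> l1_idx = 5
  next 2 bits -> l2_idx = 1
  bottom 4 bits -> offset = 4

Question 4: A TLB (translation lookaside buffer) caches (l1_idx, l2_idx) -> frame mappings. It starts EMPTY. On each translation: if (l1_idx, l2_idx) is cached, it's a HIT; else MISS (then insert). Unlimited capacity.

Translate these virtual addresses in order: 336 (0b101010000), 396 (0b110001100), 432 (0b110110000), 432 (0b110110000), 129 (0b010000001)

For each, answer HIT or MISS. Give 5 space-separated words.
vaddr=336: (5,1) not in TLB -> MISS, insert
vaddr=396: (6,0) not in TLB -> MISS, insert
vaddr=432: (6,3) not in TLB -> MISS, insert
vaddr=432: (6,3) in TLB -> HIT
vaddr=129: (2,0) not in TLB -> MISS, insert

Answer: MISS MISS MISS HIT MISS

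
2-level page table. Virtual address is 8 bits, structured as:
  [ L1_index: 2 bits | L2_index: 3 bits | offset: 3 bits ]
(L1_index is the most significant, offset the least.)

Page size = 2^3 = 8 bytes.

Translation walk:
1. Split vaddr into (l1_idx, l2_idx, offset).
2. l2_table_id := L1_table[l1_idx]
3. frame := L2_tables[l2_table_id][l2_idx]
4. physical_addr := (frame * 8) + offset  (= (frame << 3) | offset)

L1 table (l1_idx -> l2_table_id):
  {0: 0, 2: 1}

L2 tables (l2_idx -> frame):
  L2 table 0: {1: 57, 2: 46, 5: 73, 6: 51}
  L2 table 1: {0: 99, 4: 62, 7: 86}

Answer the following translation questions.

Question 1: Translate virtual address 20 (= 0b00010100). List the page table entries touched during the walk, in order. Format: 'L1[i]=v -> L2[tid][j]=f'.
vaddr = 20 = 0b00010100
Split: l1_idx=0, l2_idx=2, offset=4

Answer: L1[0]=0 -> L2[0][2]=46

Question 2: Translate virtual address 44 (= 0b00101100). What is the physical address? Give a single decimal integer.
vaddr = 44 = 0b00101100
Split: l1_idx=0, l2_idx=5, offset=4
L1[0] = 0
L2[0][5] = 73
paddr = 73 * 8 + 4 = 588

Answer: 588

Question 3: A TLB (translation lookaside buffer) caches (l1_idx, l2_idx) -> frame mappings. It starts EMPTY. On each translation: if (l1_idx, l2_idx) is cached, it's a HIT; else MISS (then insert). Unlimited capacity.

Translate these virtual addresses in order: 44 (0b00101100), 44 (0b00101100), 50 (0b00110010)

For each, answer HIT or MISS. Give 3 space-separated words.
vaddr=44: (0,5) not in TLB -> MISS, insert
vaddr=44: (0,5) in TLB -> HIT
vaddr=50: (0,6) not in TLB -> MISS, insert

Answer: MISS HIT MISS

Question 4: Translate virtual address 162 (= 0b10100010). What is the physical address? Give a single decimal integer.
vaddr = 162 = 0b10100010
Split: l1_idx=2, l2_idx=4, offset=2
L1[2] = 1
L2[1][4] = 62
paddr = 62 * 8 + 2 = 498

Answer: 498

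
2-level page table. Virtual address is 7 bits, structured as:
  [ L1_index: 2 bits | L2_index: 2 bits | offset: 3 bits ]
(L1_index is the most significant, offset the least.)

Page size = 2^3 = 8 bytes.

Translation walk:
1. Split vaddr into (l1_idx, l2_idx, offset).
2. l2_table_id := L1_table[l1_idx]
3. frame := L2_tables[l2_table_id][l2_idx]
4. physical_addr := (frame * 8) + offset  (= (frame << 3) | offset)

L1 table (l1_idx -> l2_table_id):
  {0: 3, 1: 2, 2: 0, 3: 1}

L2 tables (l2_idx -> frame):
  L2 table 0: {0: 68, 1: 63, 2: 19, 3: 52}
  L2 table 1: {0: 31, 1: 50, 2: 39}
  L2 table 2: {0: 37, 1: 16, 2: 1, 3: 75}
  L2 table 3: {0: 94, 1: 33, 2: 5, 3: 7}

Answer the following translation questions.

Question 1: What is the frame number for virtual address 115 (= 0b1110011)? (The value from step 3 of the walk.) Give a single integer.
Answer: 39

Derivation:
vaddr = 115: l1_idx=3, l2_idx=2
L1[3] = 1; L2[1][2] = 39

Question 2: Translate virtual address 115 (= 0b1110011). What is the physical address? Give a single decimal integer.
vaddr = 115 = 0b1110011
Split: l1_idx=3, l2_idx=2, offset=3
L1[3] = 1
L2[1][2] = 39
paddr = 39 * 8 + 3 = 315

Answer: 315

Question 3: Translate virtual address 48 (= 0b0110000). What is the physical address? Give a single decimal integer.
Answer: 8

Derivation:
vaddr = 48 = 0b0110000
Split: l1_idx=1, l2_idx=2, offset=0
L1[1] = 2
L2[2][2] = 1
paddr = 1 * 8 + 0 = 8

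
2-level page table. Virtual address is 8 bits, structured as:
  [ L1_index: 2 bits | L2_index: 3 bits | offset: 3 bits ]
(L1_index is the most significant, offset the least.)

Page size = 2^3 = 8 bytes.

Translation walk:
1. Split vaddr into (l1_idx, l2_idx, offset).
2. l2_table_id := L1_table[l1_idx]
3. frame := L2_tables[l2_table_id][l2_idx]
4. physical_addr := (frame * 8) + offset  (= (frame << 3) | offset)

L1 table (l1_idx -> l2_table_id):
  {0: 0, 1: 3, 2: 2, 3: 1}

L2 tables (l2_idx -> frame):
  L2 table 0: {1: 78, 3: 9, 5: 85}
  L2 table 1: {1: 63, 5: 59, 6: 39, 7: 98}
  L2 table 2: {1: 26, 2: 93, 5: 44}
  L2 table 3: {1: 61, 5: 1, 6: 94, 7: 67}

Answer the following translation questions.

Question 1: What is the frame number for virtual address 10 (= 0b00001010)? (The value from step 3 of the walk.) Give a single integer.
Answer: 78

Derivation:
vaddr = 10: l1_idx=0, l2_idx=1
L1[0] = 0; L2[0][1] = 78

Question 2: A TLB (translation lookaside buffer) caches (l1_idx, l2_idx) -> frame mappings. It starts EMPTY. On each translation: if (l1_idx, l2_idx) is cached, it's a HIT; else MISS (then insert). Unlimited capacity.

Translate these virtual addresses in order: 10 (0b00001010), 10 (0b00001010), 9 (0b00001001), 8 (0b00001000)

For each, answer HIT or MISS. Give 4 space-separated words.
Answer: MISS HIT HIT HIT

Derivation:
vaddr=10: (0,1) not in TLB -> MISS, insert
vaddr=10: (0,1) in TLB -> HIT
vaddr=9: (0,1) in TLB -> HIT
vaddr=8: (0,1) in TLB -> HIT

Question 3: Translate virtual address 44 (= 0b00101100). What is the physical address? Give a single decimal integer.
Answer: 684

Derivation:
vaddr = 44 = 0b00101100
Split: l1_idx=0, l2_idx=5, offset=4
L1[0] = 0
L2[0][5] = 85
paddr = 85 * 8 + 4 = 684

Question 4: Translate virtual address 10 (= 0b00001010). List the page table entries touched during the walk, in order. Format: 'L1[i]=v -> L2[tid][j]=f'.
Answer: L1[0]=0 -> L2[0][1]=78

Derivation:
vaddr = 10 = 0b00001010
Split: l1_idx=0, l2_idx=1, offset=2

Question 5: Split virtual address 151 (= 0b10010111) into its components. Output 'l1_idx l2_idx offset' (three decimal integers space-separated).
vaddr = 151 = 0b10010111
  top 2 bits -> l1_idx = 2
  next 3 bits -> l2_idx = 2
  bottom 3 bits -> offset = 7

Answer: 2 2 7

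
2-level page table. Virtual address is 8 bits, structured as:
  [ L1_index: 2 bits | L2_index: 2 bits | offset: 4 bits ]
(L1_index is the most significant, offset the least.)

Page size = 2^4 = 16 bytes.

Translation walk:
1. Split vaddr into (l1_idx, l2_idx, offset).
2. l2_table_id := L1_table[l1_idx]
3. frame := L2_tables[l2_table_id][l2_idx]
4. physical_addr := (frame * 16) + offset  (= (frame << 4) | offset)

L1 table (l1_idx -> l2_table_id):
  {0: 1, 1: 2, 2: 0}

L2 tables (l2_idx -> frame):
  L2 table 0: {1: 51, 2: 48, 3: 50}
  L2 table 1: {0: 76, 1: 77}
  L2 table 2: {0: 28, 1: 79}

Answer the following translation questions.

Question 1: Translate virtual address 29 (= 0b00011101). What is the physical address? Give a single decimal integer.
Answer: 1245

Derivation:
vaddr = 29 = 0b00011101
Split: l1_idx=0, l2_idx=1, offset=13
L1[0] = 1
L2[1][1] = 77
paddr = 77 * 16 + 13 = 1245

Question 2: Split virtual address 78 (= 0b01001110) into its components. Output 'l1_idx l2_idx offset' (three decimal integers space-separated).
Answer: 1 0 14

Derivation:
vaddr = 78 = 0b01001110
  top 2 bits -> l1_idx = 1
  next 2 bits -> l2_idx = 0
  bottom 4 bits -> offset = 14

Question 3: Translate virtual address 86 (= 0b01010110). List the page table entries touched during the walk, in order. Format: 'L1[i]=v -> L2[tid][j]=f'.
vaddr = 86 = 0b01010110
Split: l1_idx=1, l2_idx=1, offset=6

Answer: L1[1]=2 -> L2[2][1]=79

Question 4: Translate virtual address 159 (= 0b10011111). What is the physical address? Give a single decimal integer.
Answer: 831

Derivation:
vaddr = 159 = 0b10011111
Split: l1_idx=2, l2_idx=1, offset=15
L1[2] = 0
L2[0][1] = 51
paddr = 51 * 16 + 15 = 831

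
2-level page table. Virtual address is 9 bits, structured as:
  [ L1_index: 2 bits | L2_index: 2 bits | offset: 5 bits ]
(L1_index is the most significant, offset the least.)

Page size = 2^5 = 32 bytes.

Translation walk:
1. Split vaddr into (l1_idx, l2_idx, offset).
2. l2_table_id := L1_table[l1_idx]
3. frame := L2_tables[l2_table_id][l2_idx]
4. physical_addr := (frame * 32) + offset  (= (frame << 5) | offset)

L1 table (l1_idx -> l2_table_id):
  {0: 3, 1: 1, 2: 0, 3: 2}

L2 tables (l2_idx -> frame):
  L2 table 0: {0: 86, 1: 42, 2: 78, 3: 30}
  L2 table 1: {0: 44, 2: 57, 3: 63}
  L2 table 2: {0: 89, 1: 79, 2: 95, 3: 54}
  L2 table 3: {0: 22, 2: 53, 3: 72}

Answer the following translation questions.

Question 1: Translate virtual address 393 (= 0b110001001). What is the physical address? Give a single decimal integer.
vaddr = 393 = 0b110001001
Split: l1_idx=3, l2_idx=0, offset=9
L1[3] = 2
L2[2][0] = 89
paddr = 89 * 32 + 9 = 2857

Answer: 2857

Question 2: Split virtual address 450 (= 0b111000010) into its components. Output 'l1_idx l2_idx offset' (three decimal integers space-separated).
Answer: 3 2 2

Derivation:
vaddr = 450 = 0b111000010
  top 2 bits -> l1_idx = 3
  next 2 bits -> l2_idx = 2
  bottom 5 bits -> offset = 2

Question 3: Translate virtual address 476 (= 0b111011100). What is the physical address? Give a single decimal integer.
Answer: 3068

Derivation:
vaddr = 476 = 0b111011100
Split: l1_idx=3, l2_idx=2, offset=28
L1[3] = 2
L2[2][2] = 95
paddr = 95 * 32 + 28 = 3068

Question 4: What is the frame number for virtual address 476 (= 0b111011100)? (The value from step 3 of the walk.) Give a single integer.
vaddr = 476: l1_idx=3, l2_idx=2
L1[3] = 2; L2[2][2] = 95

Answer: 95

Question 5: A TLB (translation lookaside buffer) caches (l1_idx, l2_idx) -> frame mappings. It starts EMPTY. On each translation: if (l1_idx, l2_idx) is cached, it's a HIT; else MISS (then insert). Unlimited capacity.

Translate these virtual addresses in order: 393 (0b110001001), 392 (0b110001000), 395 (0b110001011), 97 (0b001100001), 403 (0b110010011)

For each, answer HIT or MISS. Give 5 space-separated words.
vaddr=393: (3,0) not in TLB -> MISS, insert
vaddr=392: (3,0) in TLB -> HIT
vaddr=395: (3,0) in TLB -> HIT
vaddr=97: (0,3) not in TLB -> MISS, insert
vaddr=403: (3,0) in TLB -> HIT

Answer: MISS HIT HIT MISS HIT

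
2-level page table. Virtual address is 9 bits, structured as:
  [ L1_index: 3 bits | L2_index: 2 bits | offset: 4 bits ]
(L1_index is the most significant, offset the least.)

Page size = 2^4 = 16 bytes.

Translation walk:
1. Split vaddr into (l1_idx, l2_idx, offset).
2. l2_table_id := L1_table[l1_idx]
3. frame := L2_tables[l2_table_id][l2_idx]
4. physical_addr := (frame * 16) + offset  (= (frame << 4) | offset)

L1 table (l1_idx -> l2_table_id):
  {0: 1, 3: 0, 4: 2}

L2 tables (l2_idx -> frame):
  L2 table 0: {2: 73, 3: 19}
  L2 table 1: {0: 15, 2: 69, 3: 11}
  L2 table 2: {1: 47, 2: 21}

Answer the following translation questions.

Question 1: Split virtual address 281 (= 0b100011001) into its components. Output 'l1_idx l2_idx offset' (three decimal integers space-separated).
vaddr = 281 = 0b100011001
  top 3 bits -> l1_idx = 4
  next 2 bits -> l2_idx = 1
  bottom 4 bits -> offset = 9

Answer: 4 1 9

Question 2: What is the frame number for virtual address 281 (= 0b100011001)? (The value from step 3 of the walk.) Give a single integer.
Answer: 47

Derivation:
vaddr = 281: l1_idx=4, l2_idx=1
L1[4] = 2; L2[2][1] = 47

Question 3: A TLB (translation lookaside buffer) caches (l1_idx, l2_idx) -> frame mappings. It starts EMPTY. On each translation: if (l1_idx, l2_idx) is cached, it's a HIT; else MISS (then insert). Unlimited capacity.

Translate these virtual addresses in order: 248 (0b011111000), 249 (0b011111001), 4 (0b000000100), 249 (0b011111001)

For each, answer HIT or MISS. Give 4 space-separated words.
Answer: MISS HIT MISS HIT

Derivation:
vaddr=248: (3,3) not in TLB -> MISS, insert
vaddr=249: (3,3) in TLB -> HIT
vaddr=4: (0,0) not in TLB -> MISS, insert
vaddr=249: (3,3) in TLB -> HIT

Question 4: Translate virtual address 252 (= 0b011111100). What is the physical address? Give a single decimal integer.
vaddr = 252 = 0b011111100
Split: l1_idx=3, l2_idx=3, offset=12
L1[3] = 0
L2[0][3] = 19
paddr = 19 * 16 + 12 = 316

Answer: 316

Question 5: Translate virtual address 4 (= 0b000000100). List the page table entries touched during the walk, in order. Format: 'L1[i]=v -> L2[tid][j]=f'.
Answer: L1[0]=1 -> L2[1][0]=15

Derivation:
vaddr = 4 = 0b000000100
Split: l1_idx=0, l2_idx=0, offset=4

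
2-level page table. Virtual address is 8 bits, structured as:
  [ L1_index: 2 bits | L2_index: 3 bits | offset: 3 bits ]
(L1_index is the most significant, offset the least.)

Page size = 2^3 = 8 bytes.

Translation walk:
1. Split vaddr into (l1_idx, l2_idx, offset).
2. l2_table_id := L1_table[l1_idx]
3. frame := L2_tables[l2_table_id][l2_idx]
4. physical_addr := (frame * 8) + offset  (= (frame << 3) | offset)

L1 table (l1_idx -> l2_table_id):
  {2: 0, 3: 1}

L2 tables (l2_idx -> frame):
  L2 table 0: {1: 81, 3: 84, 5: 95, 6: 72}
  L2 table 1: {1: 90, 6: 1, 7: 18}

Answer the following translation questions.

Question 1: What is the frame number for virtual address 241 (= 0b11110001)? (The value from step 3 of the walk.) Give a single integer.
vaddr = 241: l1_idx=3, l2_idx=6
L1[3] = 1; L2[1][6] = 1

Answer: 1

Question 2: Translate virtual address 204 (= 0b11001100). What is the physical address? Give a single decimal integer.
Answer: 724

Derivation:
vaddr = 204 = 0b11001100
Split: l1_idx=3, l2_idx=1, offset=4
L1[3] = 1
L2[1][1] = 90
paddr = 90 * 8 + 4 = 724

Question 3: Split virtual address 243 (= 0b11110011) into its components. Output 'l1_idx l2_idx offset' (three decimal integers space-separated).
Answer: 3 6 3

Derivation:
vaddr = 243 = 0b11110011
  top 2 bits -> l1_idx = 3
  next 3 bits -> l2_idx = 6
  bottom 3 bits -> offset = 3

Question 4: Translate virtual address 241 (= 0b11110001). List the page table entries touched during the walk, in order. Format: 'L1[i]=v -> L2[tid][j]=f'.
Answer: L1[3]=1 -> L2[1][6]=1

Derivation:
vaddr = 241 = 0b11110001
Split: l1_idx=3, l2_idx=6, offset=1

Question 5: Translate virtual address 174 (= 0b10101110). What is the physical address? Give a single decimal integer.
vaddr = 174 = 0b10101110
Split: l1_idx=2, l2_idx=5, offset=6
L1[2] = 0
L2[0][5] = 95
paddr = 95 * 8 + 6 = 766

Answer: 766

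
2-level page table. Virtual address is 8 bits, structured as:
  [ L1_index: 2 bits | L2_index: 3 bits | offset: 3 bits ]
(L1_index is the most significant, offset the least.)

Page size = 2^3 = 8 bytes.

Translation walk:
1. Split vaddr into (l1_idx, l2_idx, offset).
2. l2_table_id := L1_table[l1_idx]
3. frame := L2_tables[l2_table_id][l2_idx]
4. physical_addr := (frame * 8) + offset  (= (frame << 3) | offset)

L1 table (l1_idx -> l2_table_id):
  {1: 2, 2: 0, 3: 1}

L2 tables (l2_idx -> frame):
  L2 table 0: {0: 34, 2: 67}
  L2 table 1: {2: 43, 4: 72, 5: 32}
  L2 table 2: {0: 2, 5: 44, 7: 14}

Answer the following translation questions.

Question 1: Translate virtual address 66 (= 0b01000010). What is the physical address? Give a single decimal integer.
vaddr = 66 = 0b01000010
Split: l1_idx=1, l2_idx=0, offset=2
L1[1] = 2
L2[2][0] = 2
paddr = 2 * 8 + 2 = 18

Answer: 18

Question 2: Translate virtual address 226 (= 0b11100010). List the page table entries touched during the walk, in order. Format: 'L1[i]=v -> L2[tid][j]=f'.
Answer: L1[3]=1 -> L2[1][4]=72

Derivation:
vaddr = 226 = 0b11100010
Split: l1_idx=3, l2_idx=4, offset=2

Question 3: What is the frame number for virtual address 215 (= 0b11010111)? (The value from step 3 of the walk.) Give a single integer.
vaddr = 215: l1_idx=3, l2_idx=2
L1[3] = 1; L2[1][2] = 43

Answer: 43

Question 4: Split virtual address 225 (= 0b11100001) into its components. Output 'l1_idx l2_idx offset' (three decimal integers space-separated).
vaddr = 225 = 0b11100001
  top 2 bits -> l1_idx = 3
  next 3 bits -> l2_idx = 4
  bottom 3 bits -> offset = 1

Answer: 3 4 1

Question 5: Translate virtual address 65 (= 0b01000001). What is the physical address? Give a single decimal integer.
Answer: 17

Derivation:
vaddr = 65 = 0b01000001
Split: l1_idx=1, l2_idx=0, offset=1
L1[1] = 2
L2[2][0] = 2
paddr = 2 * 8 + 1 = 17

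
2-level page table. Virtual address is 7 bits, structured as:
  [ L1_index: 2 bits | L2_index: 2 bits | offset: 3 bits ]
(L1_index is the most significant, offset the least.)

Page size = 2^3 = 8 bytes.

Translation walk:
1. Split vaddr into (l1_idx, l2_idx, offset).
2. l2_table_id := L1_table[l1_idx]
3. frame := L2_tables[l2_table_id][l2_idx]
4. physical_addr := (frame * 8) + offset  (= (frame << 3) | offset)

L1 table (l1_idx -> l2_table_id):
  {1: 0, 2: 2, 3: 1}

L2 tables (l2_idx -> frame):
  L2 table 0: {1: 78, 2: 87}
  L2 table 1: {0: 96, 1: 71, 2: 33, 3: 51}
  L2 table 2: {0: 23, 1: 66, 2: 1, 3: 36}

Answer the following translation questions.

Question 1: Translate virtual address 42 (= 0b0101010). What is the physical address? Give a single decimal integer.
Answer: 626

Derivation:
vaddr = 42 = 0b0101010
Split: l1_idx=1, l2_idx=1, offset=2
L1[1] = 0
L2[0][1] = 78
paddr = 78 * 8 + 2 = 626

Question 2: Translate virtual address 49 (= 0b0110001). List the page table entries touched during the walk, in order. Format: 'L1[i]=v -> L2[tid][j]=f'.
Answer: L1[1]=0 -> L2[0][2]=87

Derivation:
vaddr = 49 = 0b0110001
Split: l1_idx=1, l2_idx=2, offset=1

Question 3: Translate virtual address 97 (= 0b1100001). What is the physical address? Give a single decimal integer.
vaddr = 97 = 0b1100001
Split: l1_idx=3, l2_idx=0, offset=1
L1[3] = 1
L2[1][0] = 96
paddr = 96 * 8 + 1 = 769

Answer: 769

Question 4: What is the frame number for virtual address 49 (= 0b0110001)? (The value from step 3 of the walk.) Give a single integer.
vaddr = 49: l1_idx=1, l2_idx=2
L1[1] = 0; L2[0][2] = 87

Answer: 87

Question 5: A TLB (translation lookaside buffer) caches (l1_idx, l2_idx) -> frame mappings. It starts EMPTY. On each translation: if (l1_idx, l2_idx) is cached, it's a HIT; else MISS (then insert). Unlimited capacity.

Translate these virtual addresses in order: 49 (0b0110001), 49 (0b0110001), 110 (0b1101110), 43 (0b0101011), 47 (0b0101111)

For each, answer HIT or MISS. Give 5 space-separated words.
Answer: MISS HIT MISS MISS HIT

Derivation:
vaddr=49: (1,2) not in TLB -> MISS, insert
vaddr=49: (1,2) in TLB -> HIT
vaddr=110: (3,1) not in TLB -> MISS, insert
vaddr=43: (1,1) not in TLB -> MISS, insert
vaddr=47: (1,1) in TLB -> HIT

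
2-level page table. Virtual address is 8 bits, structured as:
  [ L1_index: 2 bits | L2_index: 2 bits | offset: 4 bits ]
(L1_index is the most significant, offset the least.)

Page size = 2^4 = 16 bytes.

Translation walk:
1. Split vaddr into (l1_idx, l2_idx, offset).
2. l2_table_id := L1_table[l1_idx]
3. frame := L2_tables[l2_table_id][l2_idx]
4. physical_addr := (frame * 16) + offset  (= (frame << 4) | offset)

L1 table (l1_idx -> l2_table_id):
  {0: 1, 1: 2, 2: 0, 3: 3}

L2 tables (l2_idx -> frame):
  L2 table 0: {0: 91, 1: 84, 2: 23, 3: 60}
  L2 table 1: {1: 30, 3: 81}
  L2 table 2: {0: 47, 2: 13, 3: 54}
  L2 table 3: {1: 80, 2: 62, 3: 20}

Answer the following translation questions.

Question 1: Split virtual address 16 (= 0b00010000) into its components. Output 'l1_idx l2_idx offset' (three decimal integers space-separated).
Answer: 0 1 0

Derivation:
vaddr = 16 = 0b00010000
  top 2 bits -> l1_idx = 0
  next 2 bits -> l2_idx = 1
  bottom 4 bits -> offset = 0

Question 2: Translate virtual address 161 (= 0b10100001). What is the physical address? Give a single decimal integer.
Answer: 369

Derivation:
vaddr = 161 = 0b10100001
Split: l1_idx=2, l2_idx=2, offset=1
L1[2] = 0
L2[0][2] = 23
paddr = 23 * 16 + 1 = 369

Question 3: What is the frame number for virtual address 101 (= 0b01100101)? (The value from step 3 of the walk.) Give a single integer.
vaddr = 101: l1_idx=1, l2_idx=2
L1[1] = 2; L2[2][2] = 13

Answer: 13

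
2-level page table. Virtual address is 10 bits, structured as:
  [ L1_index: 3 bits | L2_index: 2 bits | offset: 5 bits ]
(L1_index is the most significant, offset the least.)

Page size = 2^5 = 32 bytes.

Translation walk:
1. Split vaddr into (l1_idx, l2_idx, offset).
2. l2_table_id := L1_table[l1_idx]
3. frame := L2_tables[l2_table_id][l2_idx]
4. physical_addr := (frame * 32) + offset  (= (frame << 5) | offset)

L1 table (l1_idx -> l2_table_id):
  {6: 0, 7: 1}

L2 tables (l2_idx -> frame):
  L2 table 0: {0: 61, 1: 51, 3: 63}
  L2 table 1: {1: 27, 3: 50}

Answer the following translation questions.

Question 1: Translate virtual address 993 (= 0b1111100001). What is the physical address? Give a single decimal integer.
vaddr = 993 = 0b1111100001
Split: l1_idx=7, l2_idx=3, offset=1
L1[7] = 1
L2[1][3] = 50
paddr = 50 * 32 + 1 = 1601

Answer: 1601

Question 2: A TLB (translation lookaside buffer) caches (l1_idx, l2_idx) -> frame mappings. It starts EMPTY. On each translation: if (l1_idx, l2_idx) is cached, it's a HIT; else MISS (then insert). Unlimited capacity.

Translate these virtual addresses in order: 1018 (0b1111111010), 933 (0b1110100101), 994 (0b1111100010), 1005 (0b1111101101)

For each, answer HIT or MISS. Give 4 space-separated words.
Answer: MISS MISS HIT HIT

Derivation:
vaddr=1018: (7,3) not in TLB -> MISS, insert
vaddr=933: (7,1) not in TLB -> MISS, insert
vaddr=994: (7,3) in TLB -> HIT
vaddr=1005: (7,3) in TLB -> HIT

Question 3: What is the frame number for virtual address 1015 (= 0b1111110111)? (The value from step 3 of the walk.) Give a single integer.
Answer: 50

Derivation:
vaddr = 1015: l1_idx=7, l2_idx=3
L1[7] = 1; L2[1][3] = 50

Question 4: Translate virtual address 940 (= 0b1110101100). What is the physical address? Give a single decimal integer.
vaddr = 940 = 0b1110101100
Split: l1_idx=7, l2_idx=1, offset=12
L1[7] = 1
L2[1][1] = 27
paddr = 27 * 32 + 12 = 876

Answer: 876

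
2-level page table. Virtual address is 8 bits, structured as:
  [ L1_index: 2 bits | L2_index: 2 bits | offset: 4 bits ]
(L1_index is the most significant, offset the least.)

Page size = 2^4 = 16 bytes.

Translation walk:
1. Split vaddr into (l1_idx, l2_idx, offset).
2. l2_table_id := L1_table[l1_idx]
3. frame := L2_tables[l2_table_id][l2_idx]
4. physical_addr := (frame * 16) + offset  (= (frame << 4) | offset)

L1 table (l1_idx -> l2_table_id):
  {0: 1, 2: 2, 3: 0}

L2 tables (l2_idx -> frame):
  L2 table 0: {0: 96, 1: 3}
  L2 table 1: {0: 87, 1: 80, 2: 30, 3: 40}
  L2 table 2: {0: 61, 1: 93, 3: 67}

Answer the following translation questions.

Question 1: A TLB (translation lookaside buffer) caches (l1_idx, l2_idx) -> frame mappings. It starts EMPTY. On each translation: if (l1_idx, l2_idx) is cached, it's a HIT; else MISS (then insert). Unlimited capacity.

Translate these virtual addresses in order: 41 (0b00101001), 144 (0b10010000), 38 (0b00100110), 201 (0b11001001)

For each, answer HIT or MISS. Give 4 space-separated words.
vaddr=41: (0,2) not in TLB -> MISS, insert
vaddr=144: (2,1) not in TLB -> MISS, insert
vaddr=38: (0,2) in TLB -> HIT
vaddr=201: (3,0) not in TLB -> MISS, insert

Answer: MISS MISS HIT MISS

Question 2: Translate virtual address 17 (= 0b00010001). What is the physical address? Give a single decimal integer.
vaddr = 17 = 0b00010001
Split: l1_idx=0, l2_idx=1, offset=1
L1[0] = 1
L2[1][1] = 80
paddr = 80 * 16 + 1 = 1281

Answer: 1281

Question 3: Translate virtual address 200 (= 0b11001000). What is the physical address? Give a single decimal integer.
Answer: 1544

Derivation:
vaddr = 200 = 0b11001000
Split: l1_idx=3, l2_idx=0, offset=8
L1[3] = 0
L2[0][0] = 96
paddr = 96 * 16 + 8 = 1544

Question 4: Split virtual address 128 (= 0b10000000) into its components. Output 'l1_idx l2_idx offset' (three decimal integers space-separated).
Answer: 2 0 0

Derivation:
vaddr = 128 = 0b10000000
  top 2 bits -> l1_idx = 2
  next 2 bits -> l2_idx = 0
  bottom 4 bits -> offset = 0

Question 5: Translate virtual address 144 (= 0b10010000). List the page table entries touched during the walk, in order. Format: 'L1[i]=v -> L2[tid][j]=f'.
Answer: L1[2]=2 -> L2[2][1]=93

Derivation:
vaddr = 144 = 0b10010000
Split: l1_idx=2, l2_idx=1, offset=0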